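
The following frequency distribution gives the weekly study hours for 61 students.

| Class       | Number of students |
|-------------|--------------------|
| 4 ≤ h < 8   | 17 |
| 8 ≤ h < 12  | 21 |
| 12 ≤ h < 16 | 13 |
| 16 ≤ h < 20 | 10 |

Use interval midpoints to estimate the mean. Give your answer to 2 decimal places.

Midpoints: 6, 10, 14, 18
Σfm = 17×6 + 21×10 + 13×14 + 10×18 = 674
n = Σf = 61
Mean = 674 / 61 = 11.0492

11.05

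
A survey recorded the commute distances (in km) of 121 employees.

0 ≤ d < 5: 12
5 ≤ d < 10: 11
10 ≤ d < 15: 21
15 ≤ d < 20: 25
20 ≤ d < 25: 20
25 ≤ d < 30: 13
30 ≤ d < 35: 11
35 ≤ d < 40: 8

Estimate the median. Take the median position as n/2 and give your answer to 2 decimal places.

Cumulative frequencies: 12, 23, 44, 69, 89, 102, 113, 121
n = 121; position = n/2 = 60.5.
This falls in the class 15 ≤ d < 20: L = 15, F = 44, f = 25, h = 5.
Median ≈ 15 + ((60.5 − 44) / 25) × 5 = 18.3000

18.30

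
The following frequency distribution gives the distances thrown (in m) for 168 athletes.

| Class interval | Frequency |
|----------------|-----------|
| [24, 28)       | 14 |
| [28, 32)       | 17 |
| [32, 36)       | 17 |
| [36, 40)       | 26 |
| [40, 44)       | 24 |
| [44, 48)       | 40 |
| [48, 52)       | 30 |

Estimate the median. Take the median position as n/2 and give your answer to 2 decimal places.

Cumulative frequencies: 14, 31, 48, 74, 98, 138, 168
n = 168; position = n/2 = 84.
This falls in the class [40, 44): L = 40, F = 74, f = 24, h = 4.
Median ≈ 40 + ((84 − 74) / 24) × 4 = 41.6667

41.67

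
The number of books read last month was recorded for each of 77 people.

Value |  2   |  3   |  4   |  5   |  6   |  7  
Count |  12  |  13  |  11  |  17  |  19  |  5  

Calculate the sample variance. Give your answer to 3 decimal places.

Values: 2, 3, 4, 5, 6, 7
n = 77, Σfx = 341, mean = 4.4286
Σfx² = 1695
Σf(x − x̄)² = Σfx² − (Σfx)²/n = 1695 − 341²/77 = 184.8571
Sample variance = 184.8571 / 76 = 2.4323

2.432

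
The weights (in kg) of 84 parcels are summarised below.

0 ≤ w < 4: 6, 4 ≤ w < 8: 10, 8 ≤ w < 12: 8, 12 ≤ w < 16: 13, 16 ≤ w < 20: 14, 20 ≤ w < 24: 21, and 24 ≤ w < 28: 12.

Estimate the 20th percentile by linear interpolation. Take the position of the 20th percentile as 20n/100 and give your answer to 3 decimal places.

8.400

Cumulative frequencies: 6, 16, 24, 37, 51, 72, 84
n = 84; position = 20n/100 = 16.8.
This falls in the class 8 ≤ w < 12: L = 8, F = 16, f = 8, h = 4.
20th percentile ≈ 8 + ((16.8 − 16) / 8) × 4 = 8.4000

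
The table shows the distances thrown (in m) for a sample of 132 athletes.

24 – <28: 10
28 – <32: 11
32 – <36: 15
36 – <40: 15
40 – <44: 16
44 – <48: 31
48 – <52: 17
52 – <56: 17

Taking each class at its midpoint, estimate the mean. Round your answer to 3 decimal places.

41.939

Midpoints: 26, 30, 34, 38, 42, 46, 50, 54
Σfm = 10×26 + 11×30 + 15×34 + 15×38 + 16×42 + 31×46 + 17×50 + 17×54 = 5536
n = Σf = 132
Mean = 5536 / 132 = 41.9394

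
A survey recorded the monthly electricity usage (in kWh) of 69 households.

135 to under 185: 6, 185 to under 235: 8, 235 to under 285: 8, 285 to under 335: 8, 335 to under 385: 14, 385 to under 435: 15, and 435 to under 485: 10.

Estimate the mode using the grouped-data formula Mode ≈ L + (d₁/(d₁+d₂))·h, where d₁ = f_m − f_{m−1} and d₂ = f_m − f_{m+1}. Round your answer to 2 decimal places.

393.33

Modal class: 385 to under 435 (highest frequency 15).
d₁ = 15 − 14 = 1, d₂ = 15 − 10 = 5
Mode ≈ 385 + (1/(1+5)) × 50 = 385 + 8.3333 = 393.3333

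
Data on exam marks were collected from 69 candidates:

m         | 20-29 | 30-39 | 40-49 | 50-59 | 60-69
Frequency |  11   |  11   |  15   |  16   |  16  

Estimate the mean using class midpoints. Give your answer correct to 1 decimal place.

Midpoints: 24.5, 34.5, 44.5, 54.5, 64.5
Σfm = 11×24.5 + 11×34.5 + 15×44.5 + 16×54.5 + 16×64.5 = 3220.5
n = Σf = 69
Mean = 3220.5 / 69 = 46.6739

46.7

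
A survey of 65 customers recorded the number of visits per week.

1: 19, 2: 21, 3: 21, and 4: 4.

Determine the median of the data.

Cumulative frequencies: 19, 40, 61, 65
n = 65, so the median is the value in position (n+1)/2 = 33.
Position 33 falls at value 2.

2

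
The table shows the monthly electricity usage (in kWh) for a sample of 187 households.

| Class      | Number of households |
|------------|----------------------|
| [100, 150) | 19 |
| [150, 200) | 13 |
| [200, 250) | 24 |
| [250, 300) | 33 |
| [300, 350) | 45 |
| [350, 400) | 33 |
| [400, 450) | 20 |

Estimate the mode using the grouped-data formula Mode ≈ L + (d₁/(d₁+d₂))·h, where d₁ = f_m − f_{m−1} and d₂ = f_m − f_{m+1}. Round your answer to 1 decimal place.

325.0

Modal class: [300, 350) (highest frequency 45).
d₁ = 45 − 33 = 12, d₂ = 45 − 33 = 12
Mode ≈ 300 + (12/(12+12)) × 50 = 300 + 25.0000 = 325.0000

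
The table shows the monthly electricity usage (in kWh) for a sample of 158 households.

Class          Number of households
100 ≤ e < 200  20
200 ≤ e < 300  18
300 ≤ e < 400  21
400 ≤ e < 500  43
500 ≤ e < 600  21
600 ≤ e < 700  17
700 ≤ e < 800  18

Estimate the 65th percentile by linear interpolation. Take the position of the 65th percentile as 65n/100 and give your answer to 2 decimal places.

503.33

Cumulative frequencies: 20, 38, 59, 102, 123, 140, 158
n = 158; position = 65n/100 = 102.7.
This falls in the class 500 ≤ e < 600: L = 500, F = 102, f = 21, h = 100.
65th percentile ≈ 500 + ((102.7 − 102) / 21) × 100 = 503.3333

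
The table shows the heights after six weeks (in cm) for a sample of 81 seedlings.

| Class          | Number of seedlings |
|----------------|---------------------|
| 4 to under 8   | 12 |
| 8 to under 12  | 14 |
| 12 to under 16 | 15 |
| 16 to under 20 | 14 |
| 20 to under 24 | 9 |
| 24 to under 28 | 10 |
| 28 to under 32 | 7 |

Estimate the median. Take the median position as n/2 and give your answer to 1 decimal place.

Cumulative frequencies: 12, 26, 41, 55, 64, 74, 81
n = 81; position = n/2 = 40.5.
This falls in the class 12 to under 16: L = 12, F = 26, f = 15, h = 4.
Median ≈ 12 + ((40.5 − 26) / 15) × 4 = 15.8667

15.9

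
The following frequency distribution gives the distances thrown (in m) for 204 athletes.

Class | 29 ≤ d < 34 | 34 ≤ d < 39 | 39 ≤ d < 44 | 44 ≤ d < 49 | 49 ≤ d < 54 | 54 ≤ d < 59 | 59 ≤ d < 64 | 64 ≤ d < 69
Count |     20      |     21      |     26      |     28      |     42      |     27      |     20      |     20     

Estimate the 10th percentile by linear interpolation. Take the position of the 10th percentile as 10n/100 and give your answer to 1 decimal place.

Cumulative frequencies: 20, 41, 67, 95, 137, 164, 184, 204
n = 204; position = 10n/100 = 20.4.
This falls in the class 34 ≤ d < 39: L = 34, F = 20, f = 21, h = 5.
10th percentile ≈ 34 + ((20.4 − 20) / 21) × 5 = 34.0952

34.1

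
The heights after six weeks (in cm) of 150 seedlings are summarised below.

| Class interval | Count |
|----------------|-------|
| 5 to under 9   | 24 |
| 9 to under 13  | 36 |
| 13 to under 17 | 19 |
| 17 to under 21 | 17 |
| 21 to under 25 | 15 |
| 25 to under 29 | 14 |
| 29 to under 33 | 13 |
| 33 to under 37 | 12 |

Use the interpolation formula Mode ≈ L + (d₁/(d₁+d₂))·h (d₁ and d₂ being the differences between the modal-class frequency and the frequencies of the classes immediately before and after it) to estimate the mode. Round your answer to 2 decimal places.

Modal class: 9 to under 13 (highest frequency 36).
d₁ = 36 − 24 = 12, d₂ = 36 − 19 = 17
Mode ≈ 9 + (12/(12+17)) × 4 = 9 + 1.6552 = 10.6552

10.66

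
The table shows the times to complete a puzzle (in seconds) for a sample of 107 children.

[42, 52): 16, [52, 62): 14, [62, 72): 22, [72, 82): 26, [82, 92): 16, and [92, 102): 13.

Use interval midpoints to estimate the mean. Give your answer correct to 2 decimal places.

Midpoints: 47, 57, 67, 77, 87, 97
Σfm = 16×47 + 14×57 + 22×67 + 26×77 + 16×87 + 13×97 = 7679
n = Σf = 107
Mean = 7679 / 107 = 71.7664

71.77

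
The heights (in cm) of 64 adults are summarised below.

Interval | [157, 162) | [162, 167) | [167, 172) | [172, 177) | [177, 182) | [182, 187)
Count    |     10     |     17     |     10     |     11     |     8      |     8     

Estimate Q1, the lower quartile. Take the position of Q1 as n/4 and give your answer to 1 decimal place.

Cumulative frequencies: 10, 27, 37, 48, 56, 64
n = 64; position = n/4 = 16.
This falls in the class [162, 167): L = 162, F = 10, f = 17, h = 5.
Lower quartile ≈ 162 + ((16 − 10) / 17) × 5 = 163.7647

163.8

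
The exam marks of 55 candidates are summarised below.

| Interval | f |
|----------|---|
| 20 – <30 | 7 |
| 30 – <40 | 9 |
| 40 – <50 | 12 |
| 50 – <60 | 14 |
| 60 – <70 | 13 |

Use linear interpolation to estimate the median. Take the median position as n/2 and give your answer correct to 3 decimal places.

49.583

Cumulative frequencies: 7, 16, 28, 42, 55
n = 55; position = n/2 = 27.5.
This falls in the class 40 – <50: L = 40, F = 16, f = 12, h = 10.
Median ≈ 40 + ((27.5 − 16) / 12) × 10 = 49.5833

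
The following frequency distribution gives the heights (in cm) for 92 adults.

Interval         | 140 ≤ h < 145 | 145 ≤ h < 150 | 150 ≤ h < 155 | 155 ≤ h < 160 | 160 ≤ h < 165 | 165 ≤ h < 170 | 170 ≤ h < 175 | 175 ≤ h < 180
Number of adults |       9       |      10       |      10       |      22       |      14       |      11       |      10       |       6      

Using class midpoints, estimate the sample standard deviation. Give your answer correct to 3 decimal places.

Midpoints: 142.5, 147.5, 152.5, 157.5, 162.5, 167.5, 172.5, 177.5
n = 92, Σfm = 14655, mean = 159.2935
Σfm² = 2343525
Σf(m − x̄)² = Σfm² − (Σfm)²/n = 2343525 − 14655²/92 = 9079.0761
Sample variance = 9079.0761 / 91 = 99.7701
Standard deviation = √99.7701 = 9.9885

9.988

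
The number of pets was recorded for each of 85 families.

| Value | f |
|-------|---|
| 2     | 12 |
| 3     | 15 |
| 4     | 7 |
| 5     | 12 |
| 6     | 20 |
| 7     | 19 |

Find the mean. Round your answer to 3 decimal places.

4.824

Values: 2, 3, 4, 5, 6, 7
Σfx = 12×2 + 15×3 + 7×4 + 12×5 + 20×6 + 19×7 = 410
n = Σf = 85
Mean = 410 / 85 = 4.8235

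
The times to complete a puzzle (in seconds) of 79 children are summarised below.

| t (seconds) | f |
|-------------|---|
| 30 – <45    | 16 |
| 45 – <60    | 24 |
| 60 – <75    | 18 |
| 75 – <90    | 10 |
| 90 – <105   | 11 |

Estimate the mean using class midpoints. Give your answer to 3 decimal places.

Midpoints: 37.5, 52.5, 67.5, 82.5, 97.5
Σfm = 16×37.5 + 24×52.5 + 18×67.5 + 10×82.5 + 11×97.5 = 4972.5
n = Σf = 79
Mean = 4972.5 / 79 = 62.9430

62.943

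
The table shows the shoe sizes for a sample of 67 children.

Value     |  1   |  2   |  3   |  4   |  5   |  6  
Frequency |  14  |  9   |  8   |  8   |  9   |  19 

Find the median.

Cumulative frequencies: 14, 23, 31, 39, 48, 67
n = 67, so the median is the value in position (n+1)/2 = 34.
Position 34 falls at value 4.

4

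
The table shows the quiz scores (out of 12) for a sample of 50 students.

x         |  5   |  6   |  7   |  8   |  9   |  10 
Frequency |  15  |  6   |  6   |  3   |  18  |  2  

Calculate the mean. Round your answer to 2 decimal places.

7.18

Values: 5, 6, 7, 8, 9, 10
Σfx = 15×5 + 6×6 + 6×7 + 3×8 + 18×9 + 2×10 = 359
n = Σf = 50
Mean = 359 / 50 = 7.1800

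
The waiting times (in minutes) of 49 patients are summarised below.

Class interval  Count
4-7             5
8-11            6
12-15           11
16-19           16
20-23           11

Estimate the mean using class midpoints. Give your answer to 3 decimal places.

15.296

Midpoints: 5.5, 9.5, 13.5, 17.5, 21.5
Σfm = 5×5.5 + 6×9.5 + 11×13.5 + 16×17.5 + 11×21.5 = 749.5
n = Σf = 49
Mean = 749.5 / 49 = 15.2959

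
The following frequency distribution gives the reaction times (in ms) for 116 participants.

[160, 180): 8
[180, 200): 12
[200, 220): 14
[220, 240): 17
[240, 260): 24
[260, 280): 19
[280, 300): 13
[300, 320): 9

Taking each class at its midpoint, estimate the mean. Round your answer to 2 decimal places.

Midpoints: 170, 190, 210, 230, 250, 270, 290, 310
Σfm = 8×170 + 12×190 + 14×210 + 17×230 + 24×250 + 19×270 + 13×290 + 9×310 = 28180
n = Σf = 116
Mean = 28180 / 116 = 242.9310

242.93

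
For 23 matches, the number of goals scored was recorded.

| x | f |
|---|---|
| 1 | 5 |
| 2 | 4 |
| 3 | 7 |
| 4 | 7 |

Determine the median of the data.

3

Cumulative frequencies: 5, 9, 16, 23
n = 23, so the median is the value in position (n+1)/2 = 12.
Position 12 falls at value 3.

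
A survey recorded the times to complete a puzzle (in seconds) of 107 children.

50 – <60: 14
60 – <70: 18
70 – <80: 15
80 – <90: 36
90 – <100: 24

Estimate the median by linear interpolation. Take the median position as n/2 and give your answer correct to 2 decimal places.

Cumulative frequencies: 14, 32, 47, 83, 107
n = 107; position = n/2 = 53.5.
This falls in the class 80 – <90: L = 80, F = 47, f = 36, h = 10.
Median ≈ 80 + ((53.5 − 47) / 36) × 10 = 81.8056

81.81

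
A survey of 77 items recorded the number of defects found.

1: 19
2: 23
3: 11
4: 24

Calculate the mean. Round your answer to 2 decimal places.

2.52

Values: 1, 2, 3, 4
Σfx = 19×1 + 23×2 + 11×3 + 24×4 = 194
n = Σf = 77
Mean = 194 / 77 = 2.5195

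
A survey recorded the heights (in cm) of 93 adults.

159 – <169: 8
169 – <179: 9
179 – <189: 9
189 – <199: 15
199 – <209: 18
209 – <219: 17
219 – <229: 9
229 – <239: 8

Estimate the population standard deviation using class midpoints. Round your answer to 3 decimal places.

20.035

Midpoints: 164, 174, 184, 194, 204, 214, 224, 234
n = 93, Σfm = 18642, mean = 200.4516
Σfm² = 3774148
Σf(m − x̄)² = Σfm² − (Σfm)²/n = 3774148 − 18642²/93 = 37329.0323
Population variance = 37329.0323 / 93 = 401.3874
Standard deviation = √401.3874 = 20.0347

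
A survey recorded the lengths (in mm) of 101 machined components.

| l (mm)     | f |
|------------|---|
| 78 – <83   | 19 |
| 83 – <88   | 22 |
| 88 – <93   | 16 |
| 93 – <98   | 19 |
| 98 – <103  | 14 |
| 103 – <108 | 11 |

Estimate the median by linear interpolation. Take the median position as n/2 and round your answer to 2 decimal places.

90.97

Cumulative frequencies: 19, 41, 57, 76, 90, 101
n = 101; position = n/2 = 50.5.
This falls in the class 88 – <93: L = 88, F = 41, f = 16, h = 5.
Median ≈ 88 + ((50.5 − 41) / 16) × 5 = 90.9688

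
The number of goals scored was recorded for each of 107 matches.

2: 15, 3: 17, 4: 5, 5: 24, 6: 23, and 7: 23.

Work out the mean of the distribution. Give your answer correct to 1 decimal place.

4.9

Values: 2, 3, 4, 5, 6, 7
Σfx = 15×2 + 17×3 + 5×4 + 24×5 + 23×6 + 23×7 = 520
n = Σf = 107
Mean = 520 / 107 = 4.8598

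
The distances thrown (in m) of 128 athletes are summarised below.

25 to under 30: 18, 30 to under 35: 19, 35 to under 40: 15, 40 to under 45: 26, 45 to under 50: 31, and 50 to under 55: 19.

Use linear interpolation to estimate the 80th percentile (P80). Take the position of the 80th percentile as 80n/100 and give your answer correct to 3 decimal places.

48.935

Cumulative frequencies: 18, 37, 52, 78, 109, 128
n = 128; position = 80n/100 = 102.4.
This falls in the class 45 to under 50: L = 45, F = 78, f = 31, h = 5.
80th percentile ≈ 45 + ((102.4 − 78) / 31) × 5 = 48.9355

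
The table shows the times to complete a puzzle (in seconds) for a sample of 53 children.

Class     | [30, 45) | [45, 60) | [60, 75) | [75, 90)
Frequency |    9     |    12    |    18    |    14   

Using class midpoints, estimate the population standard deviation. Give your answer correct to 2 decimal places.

Midpoints: 37.5, 52.5, 67.5, 82.5
n = 53, Σfm = 3337.5, mean = 62.9717
Σfm² = 223031.25
Σf(m − x̄)² = Σfm² − (Σfm)²/n = 223031.25 − 3337.5²/53 = 12863.2075
Population variance = 12863.2075 / 53 = 242.7020
Standard deviation = √242.7020 = 15.5789

15.58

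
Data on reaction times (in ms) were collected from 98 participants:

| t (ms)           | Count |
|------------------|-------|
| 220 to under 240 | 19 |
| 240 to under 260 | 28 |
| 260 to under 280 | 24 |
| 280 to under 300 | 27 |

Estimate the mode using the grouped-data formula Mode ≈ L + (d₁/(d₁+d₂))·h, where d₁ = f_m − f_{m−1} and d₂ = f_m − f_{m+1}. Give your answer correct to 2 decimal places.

Modal class: 240 to under 260 (highest frequency 28).
d₁ = 28 − 19 = 9, d₂ = 28 − 24 = 4
Mode ≈ 240 + (9/(9+4)) × 20 = 240 + 13.8462 = 253.8462

253.85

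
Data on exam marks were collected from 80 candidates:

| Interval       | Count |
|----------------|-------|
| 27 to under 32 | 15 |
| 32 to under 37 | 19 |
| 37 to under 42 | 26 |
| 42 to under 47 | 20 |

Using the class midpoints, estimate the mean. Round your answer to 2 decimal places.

37.69

Midpoints: 29.5, 34.5, 39.5, 44.5
Σfm = 15×29.5 + 19×34.5 + 26×39.5 + 20×44.5 = 3015
n = Σf = 80
Mean = 3015 / 80 = 37.6875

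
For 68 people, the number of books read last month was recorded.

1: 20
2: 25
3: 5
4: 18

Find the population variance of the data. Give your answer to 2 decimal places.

Values: 1, 2, 3, 4
n = 68, Σfx = 157, mean = 2.3088
Σfx² = 453
Σf(x − x̄)² = Σfx² − (Σfx)²/n = 453 − 157²/68 = 90.5147
Population variance = 90.5147 / 68 = 1.3311

1.33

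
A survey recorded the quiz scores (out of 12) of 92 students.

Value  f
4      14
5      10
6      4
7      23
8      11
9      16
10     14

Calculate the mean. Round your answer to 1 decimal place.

Values: 4, 5, 6, 7, 8, 9, 10
Σfx = 14×4 + 10×5 + 4×6 + 23×7 + 11×8 + 16×9 + 14×10 = 663
n = Σf = 92
Mean = 663 / 92 = 7.2065

7.2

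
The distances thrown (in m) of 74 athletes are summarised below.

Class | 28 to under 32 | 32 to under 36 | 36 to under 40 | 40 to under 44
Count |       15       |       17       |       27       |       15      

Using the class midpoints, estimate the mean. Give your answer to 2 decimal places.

Midpoints: 30, 34, 38, 42
Σfm = 15×30 + 17×34 + 27×38 + 15×42 = 2684
n = Σf = 74
Mean = 2684 / 74 = 36.2703

36.27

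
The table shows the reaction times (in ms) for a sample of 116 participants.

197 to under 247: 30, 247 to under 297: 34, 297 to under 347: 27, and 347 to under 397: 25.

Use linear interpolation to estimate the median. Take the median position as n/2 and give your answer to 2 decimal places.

Cumulative frequencies: 30, 64, 91, 116
n = 116; position = n/2 = 58.
This falls in the class 247 to under 297: L = 247, F = 30, f = 34, h = 50.
Median ≈ 247 + ((58 − 30) / 34) × 50 = 288.1765

288.18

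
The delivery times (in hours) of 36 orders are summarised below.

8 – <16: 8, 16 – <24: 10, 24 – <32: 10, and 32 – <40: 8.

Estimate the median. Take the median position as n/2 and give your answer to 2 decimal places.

Cumulative frequencies: 8, 18, 28, 36
n = 36; position = n/2 = 18.
This falls in the class 16 – <24: L = 16, F = 8, f = 10, h = 8.
Median ≈ 16 + ((18 − 8) / 10) × 8 = 24.0000

24.00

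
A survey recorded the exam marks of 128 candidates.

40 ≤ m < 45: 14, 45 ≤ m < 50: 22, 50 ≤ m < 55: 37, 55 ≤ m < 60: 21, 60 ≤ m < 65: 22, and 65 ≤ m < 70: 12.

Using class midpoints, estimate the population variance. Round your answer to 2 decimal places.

Midpoints: 42.5, 47.5, 52.5, 57.5, 62.5, 67.5
n = 128, Σfm = 6975, mean = 54.4922
Σfm² = 386950
Σf(m − x̄)² = Σfm² − (Σfm)²/n = 386950 − 6975²/128 = 6866.9922
Population variance = 6866.9922 / 128 = 53.6484

53.65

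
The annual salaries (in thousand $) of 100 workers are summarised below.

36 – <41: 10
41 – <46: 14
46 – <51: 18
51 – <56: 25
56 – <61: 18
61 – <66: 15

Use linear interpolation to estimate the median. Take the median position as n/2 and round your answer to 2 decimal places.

52.60

Cumulative frequencies: 10, 24, 42, 67, 85, 100
n = 100; position = n/2 = 50.
This falls in the class 51 – <56: L = 51, F = 42, f = 25, h = 5.
Median ≈ 51 + ((50 − 42) / 25) × 5 = 52.6000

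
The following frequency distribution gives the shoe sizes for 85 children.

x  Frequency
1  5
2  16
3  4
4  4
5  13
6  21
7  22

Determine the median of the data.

Cumulative frequencies: 5, 21, 25, 29, 42, 63, 85
n = 85, so the median is the value in position (n+1)/2 = 43.
Position 43 falls at value 6.

6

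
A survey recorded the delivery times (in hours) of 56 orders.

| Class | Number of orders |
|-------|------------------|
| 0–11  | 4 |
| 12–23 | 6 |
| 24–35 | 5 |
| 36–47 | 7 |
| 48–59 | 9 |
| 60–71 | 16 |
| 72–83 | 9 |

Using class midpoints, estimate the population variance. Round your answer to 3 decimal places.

Midpoints: 5.5, 17.5, 29.5, 41.5, 53.5, 65.5, 77.5
n = 56, Σfm = 2792, mean = 49.8571
Σfm² = 166826
Σf(m − x̄)² = Σfm² − (Σfm)²/n = 166826 − 2792²/56 = 27624.8571
Population variance = 27624.8571 / 56 = 493.3010

493.301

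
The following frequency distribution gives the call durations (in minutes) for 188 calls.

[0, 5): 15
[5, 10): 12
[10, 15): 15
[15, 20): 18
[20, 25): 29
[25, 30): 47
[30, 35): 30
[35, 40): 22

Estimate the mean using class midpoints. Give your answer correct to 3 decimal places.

Midpoints: 2.5, 7.5, 12.5, 17.5, 22.5, 27.5, 32.5, 37.5
Σfm = 15×2.5 + 12×7.5 + 15×12.5 + 18×17.5 + 29×22.5 + 47×27.5 + 30×32.5 + 22×37.5 = 4375
n = Σf = 188
Mean = 4375 / 188 = 23.2713

23.271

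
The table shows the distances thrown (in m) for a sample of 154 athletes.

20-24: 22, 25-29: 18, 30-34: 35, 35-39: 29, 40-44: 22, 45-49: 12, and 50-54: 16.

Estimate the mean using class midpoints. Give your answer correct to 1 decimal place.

35.6

Midpoints: 22, 27, 32, 37, 42, 47, 52
Σfm = 22×22 + 18×27 + 35×32 + 29×37 + 22×42 + 12×47 + 16×52 = 5483
n = Σf = 154
Mean = 5483 / 154 = 35.6039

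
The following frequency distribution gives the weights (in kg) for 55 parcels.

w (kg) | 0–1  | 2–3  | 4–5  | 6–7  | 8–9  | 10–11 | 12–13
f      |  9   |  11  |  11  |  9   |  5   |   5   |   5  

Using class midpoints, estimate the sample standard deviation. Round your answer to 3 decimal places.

Midpoints: 0.5, 2.5, 4.5, 6.5, 8.5, 10.5, 12.5
n = 55, Σfm = 297.5, mean = 5.4091
Σfm² = 2367.75
Σf(m − x̄)² = Σfm² − (Σfm)²/n = 2367.75 − 297.5²/55 = 758.5455
Sample variance = 758.5455 / 54 = 14.0471
Standard deviation = √14.0471 = 3.7480

3.748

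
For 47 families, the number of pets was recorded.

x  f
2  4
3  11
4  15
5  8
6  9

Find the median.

4

Cumulative frequencies: 4, 15, 30, 38, 47
n = 47, so the median is the value in position (n+1)/2 = 24.
Position 24 falls at value 4.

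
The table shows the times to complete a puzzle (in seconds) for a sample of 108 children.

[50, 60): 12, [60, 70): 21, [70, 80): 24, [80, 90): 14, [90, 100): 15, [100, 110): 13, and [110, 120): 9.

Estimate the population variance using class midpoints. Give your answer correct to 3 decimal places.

Midpoints: 55, 65, 75, 85, 95, 105, 115
n = 108, Σfm = 8840, mean = 81.8519
Σfm² = 758900
Σf(m − x̄)² = Σfm² − (Σfm)²/n = 758900 − 8840²/108 = 35329.6296
Population variance = 35329.6296 / 108 = 327.1262

327.126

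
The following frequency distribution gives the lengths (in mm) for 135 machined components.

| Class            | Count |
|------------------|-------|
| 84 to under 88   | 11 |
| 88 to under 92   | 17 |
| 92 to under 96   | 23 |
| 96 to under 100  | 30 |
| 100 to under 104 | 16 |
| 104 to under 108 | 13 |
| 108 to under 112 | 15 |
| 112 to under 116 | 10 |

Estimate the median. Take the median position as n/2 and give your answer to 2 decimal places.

Cumulative frequencies: 11, 28, 51, 81, 97, 110, 125, 135
n = 135; position = n/2 = 67.5.
This falls in the class 96 to under 100: L = 96, F = 51, f = 30, h = 4.
Median ≈ 96 + ((67.5 − 51) / 30) × 4 = 98.2000

98.20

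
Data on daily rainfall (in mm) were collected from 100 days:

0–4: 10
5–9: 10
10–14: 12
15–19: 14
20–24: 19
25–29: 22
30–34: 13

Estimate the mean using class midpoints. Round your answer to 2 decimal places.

19.00

Midpoints: 2, 7, 12, 17, 22, 27, 32
Σfm = 10×2 + 10×7 + 12×12 + 14×17 + 19×22 + 22×27 + 13×32 = 1900
n = Σf = 100
Mean = 1900 / 100 = 19.0000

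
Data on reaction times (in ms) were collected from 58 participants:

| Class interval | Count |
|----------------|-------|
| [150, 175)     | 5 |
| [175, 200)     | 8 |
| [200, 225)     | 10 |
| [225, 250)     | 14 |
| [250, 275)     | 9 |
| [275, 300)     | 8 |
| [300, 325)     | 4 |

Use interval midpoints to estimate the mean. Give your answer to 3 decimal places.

235.776

Midpoints: 162.5, 187.5, 212.5, 237.5, 262.5, 287.5, 312.5
Σfm = 5×162.5 + 8×187.5 + 10×212.5 + 14×237.5 + 9×262.5 + 8×287.5 + 4×312.5 = 13675
n = Σf = 58
Mean = 13675 / 58 = 235.7759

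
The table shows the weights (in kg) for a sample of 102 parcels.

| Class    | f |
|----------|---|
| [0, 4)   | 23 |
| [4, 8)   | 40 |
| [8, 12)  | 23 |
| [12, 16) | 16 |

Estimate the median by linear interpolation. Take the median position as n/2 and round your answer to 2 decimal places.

6.80

Cumulative frequencies: 23, 63, 86, 102
n = 102; position = n/2 = 51.
This falls in the class [4, 8): L = 4, F = 23, f = 40, h = 4.
Median ≈ 4 + ((51 − 23) / 40) × 4 = 6.8000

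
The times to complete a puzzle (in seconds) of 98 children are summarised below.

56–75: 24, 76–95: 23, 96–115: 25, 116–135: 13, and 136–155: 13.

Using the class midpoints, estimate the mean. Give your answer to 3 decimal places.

Midpoints: 65.5, 85.5, 105.5, 125.5, 145.5
Σfm = 24×65.5 + 23×85.5 + 25×105.5 + 13×125.5 + 13×145.5 = 9699
n = Σf = 98
Mean = 9699 / 98 = 98.9694

98.969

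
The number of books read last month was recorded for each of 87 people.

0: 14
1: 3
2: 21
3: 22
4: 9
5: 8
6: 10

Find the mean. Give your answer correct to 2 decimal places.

Values: 0, 1, 2, 3, 4, 5, 6
Σfx = 14×0 + 3×1 + 21×2 + 22×3 + 9×4 + 8×5 + 10×6 = 247
n = Σf = 87
Mean = 247 / 87 = 2.8391

2.84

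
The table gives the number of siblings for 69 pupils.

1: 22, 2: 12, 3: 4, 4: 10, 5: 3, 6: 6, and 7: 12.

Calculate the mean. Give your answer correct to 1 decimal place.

3.4

Values: 1, 2, 3, 4, 5, 6, 7
Σfx = 22×1 + 12×2 + 4×3 + 10×4 + 3×5 + 6×6 + 12×7 = 233
n = Σf = 69
Mean = 233 / 69 = 3.3768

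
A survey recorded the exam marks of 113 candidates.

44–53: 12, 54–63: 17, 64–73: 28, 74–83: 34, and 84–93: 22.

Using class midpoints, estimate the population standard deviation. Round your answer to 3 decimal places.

12.440

Midpoints: 48.5, 58.5, 68.5, 78.5, 88.5
n = 113, Σfm = 8110.5, mean = 71.7743
Σfm² = 599614.25
Σf(m − x̄)² = Σfm² − (Σfm)²/n = 599614.25 − 8110.5²/113 = 17488.4956
Population variance = 17488.4956 / 113 = 154.7654
Standard deviation = √154.7654 = 12.4405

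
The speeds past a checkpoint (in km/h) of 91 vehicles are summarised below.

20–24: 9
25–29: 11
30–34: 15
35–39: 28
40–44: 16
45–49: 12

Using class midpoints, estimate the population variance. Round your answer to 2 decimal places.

Midpoints: 22, 27, 32, 37, 42, 47
n = 91, Σfm = 3247, mean = 35.6813
Σfm² = 120799
Σf(m − x̄)² = Σfm² − (Σfm)²/n = 120799 − 3247²/91 = 4941.7582
Population variance = 4941.7582 / 91 = 54.3050

54.31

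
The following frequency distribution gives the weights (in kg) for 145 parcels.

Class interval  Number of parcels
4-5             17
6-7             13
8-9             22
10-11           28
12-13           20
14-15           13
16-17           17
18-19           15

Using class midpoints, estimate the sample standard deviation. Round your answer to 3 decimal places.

Midpoints: 4.5, 6.5, 8.5, 10.5, 12.5, 14.5, 16.5, 18.5
n = 145, Σfm = 1638.5, mean = 11.3000
Σfm² = 21190.25
Σf(m − x̄)² = Σfm² − (Σfm)²/n = 21190.25 − 1638.5²/145 = 2675.2000
Sample variance = 2675.2000 / 144 = 18.5778
Standard deviation = √18.5778 = 4.3102

4.310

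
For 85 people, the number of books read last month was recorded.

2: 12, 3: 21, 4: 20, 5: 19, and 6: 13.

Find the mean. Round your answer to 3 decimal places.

Values: 2, 3, 4, 5, 6
Σfx = 12×2 + 21×3 + 20×4 + 19×5 + 13×6 = 340
n = Σf = 85
Mean = 340 / 85 = 4.0000

4.000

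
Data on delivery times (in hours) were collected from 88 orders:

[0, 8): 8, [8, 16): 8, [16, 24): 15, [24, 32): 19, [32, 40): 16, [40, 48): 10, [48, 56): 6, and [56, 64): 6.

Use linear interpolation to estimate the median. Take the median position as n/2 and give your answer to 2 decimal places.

29.47

Cumulative frequencies: 8, 16, 31, 50, 66, 76, 82, 88
n = 88; position = n/2 = 44.
This falls in the class [24, 32): L = 24, F = 31, f = 19, h = 8.
Median ≈ 24 + ((44 − 31) / 19) × 8 = 29.4737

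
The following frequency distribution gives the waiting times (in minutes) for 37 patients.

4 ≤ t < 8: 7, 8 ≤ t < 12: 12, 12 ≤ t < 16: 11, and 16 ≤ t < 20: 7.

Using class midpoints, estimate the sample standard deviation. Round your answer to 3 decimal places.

4.068

Midpoints: 6, 10, 14, 18
n = 37, Σfm = 442, mean = 11.9459
Σfm² = 5876
Σf(m − x̄)² = Σfm² − (Σfm)²/n = 5876 − 442²/37 = 595.8919
Sample variance = 595.8919 / 36 = 16.5526
Standard deviation = √16.5526 = 4.0685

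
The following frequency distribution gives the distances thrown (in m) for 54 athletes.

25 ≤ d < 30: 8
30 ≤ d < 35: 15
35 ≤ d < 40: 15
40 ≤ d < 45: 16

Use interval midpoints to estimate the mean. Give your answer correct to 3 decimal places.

36.111

Midpoints: 27.5, 32.5, 37.5, 42.5
Σfm = 8×27.5 + 15×32.5 + 15×37.5 + 16×42.5 = 1950
n = Σf = 54
Mean = 1950 / 54 = 36.1111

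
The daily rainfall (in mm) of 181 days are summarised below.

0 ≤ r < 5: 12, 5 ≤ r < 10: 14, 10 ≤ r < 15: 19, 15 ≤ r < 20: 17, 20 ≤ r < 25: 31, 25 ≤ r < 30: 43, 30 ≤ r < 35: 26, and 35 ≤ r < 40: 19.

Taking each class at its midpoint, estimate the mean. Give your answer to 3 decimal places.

Midpoints: 2.5, 7.5, 12.5, 17.5, 22.5, 27.5, 32.5, 37.5
Σfm = 12×2.5 + 14×7.5 + 19×12.5 + 17×17.5 + 31×22.5 + 43×27.5 + 26×32.5 + 19×37.5 = 4107.5
n = Σf = 181
Mean = 4107.5 / 181 = 22.6934

22.693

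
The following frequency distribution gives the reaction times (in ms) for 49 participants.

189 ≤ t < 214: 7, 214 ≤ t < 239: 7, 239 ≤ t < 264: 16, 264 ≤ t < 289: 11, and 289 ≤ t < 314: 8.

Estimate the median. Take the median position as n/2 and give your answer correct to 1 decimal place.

Cumulative frequencies: 7, 14, 30, 41, 49
n = 49; position = n/2 = 24.5.
This falls in the class 239 ≤ t < 264: L = 239, F = 14, f = 16, h = 25.
Median ≈ 239 + ((24.5 − 14) / 16) × 25 = 255.4062

255.4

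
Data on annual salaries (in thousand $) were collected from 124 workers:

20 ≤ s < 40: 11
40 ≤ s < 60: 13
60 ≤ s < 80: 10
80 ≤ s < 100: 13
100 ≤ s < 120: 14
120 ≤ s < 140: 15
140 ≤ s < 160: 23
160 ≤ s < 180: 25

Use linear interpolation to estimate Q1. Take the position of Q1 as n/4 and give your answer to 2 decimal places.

Cumulative frequencies: 11, 24, 34, 47, 61, 76, 99, 124
n = 124; position = n/4 = 31.
This falls in the class 60 ≤ s < 80: L = 60, F = 24, f = 10, h = 20.
Lower quartile ≈ 60 + ((31 − 24) / 10) × 20 = 74.0000

74.00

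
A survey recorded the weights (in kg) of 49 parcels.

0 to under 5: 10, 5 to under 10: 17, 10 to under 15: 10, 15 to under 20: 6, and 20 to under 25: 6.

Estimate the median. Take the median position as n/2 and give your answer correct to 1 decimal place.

Cumulative frequencies: 10, 27, 37, 43, 49
n = 49; position = n/2 = 24.5.
This falls in the class 5 to under 10: L = 5, F = 10, f = 17, h = 5.
Median ≈ 5 + ((24.5 − 10) / 17) × 5 = 9.2647

9.3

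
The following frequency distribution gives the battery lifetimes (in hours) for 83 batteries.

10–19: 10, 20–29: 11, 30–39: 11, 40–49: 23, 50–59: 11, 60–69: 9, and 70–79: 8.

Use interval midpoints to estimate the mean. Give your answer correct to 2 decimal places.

Midpoints: 14.5, 24.5, 34.5, 44.5, 54.5, 64.5, 74.5
Σfm = 10×14.5 + 11×24.5 + 11×34.5 + 23×44.5 + 11×54.5 + 9×64.5 + 8×74.5 = 3593.5
n = Σf = 83
Mean = 3593.5 / 83 = 43.2952

43.30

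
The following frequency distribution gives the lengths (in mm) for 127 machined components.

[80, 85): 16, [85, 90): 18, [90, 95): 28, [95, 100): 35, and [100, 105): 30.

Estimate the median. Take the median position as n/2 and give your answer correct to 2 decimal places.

Cumulative frequencies: 16, 34, 62, 97, 127
n = 127; position = n/2 = 63.5.
This falls in the class [95, 100): L = 95, F = 62, f = 35, h = 5.
Median ≈ 95 + ((63.5 − 62) / 35) × 5 = 95.2143

95.21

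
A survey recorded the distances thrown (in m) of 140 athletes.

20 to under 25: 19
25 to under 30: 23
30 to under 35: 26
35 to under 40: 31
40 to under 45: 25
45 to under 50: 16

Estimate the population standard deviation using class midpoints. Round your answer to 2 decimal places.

7.80

Midpoints: 22.5, 27.5, 32.5, 37.5, 42.5, 47.5
n = 140, Σfm = 4890, mean = 34.9286
Σfm² = 179325
Σf(m − x̄)² = Σfm² − (Σfm)²/n = 179325 − 4890²/140 = 8524.2857
Population variance = 8524.2857 / 140 = 60.8878
Standard deviation = √60.8878 = 7.8031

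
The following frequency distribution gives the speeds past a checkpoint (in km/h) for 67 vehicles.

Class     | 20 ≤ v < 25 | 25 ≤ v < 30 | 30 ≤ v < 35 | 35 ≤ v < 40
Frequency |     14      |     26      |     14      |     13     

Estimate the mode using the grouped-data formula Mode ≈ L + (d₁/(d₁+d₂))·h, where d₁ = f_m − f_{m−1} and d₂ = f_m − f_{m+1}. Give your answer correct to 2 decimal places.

Modal class: 25 ≤ v < 30 (highest frequency 26).
d₁ = 26 − 14 = 12, d₂ = 26 − 14 = 12
Mode ≈ 25 + (12/(12+12)) × 5 = 25 + 2.5000 = 27.5000

27.50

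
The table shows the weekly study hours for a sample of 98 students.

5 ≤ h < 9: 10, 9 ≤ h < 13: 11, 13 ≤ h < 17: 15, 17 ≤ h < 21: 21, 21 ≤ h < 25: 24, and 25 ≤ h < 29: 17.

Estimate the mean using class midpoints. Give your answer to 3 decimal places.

18.633

Midpoints: 7, 11, 15, 19, 23, 27
Σfm = 10×7 + 11×11 + 15×15 + 21×19 + 24×23 + 17×27 = 1826
n = Σf = 98
Mean = 1826 / 98 = 18.6327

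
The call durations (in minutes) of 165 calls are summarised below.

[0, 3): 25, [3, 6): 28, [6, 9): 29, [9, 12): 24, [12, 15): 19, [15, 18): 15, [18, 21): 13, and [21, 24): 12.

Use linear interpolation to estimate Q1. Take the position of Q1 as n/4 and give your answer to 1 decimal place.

4.7

Cumulative frequencies: 25, 53, 82, 106, 125, 140, 153, 165
n = 165; position = n/4 = 41.25.
This falls in the class [3, 6): L = 3, F = 25, f = 28, h = 3.
Lower quartile ≈ 3 + ((41.25 − 25) / 28) × 3 = 4.7411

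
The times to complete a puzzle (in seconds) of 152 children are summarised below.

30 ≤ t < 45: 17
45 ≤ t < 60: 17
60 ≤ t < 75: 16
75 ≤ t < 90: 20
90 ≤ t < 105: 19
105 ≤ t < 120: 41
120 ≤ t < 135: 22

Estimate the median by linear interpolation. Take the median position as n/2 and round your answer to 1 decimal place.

Cumulative frequencies: 17, 34, 50, 70, 89, 130, 152
n = 152; position = n/2 = 76.
This falls in the class 90 ≤ t < 105: L = 90, F = 70, f = 19, h = 15.
Median ≈ 90 + ((76 − 70) / 19) × 15 = 94.7368

94.7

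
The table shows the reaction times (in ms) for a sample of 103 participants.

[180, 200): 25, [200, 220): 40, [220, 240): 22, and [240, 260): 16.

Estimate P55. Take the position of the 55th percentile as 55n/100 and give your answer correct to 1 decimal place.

Cumulative frequencies: 25, 65, 87, 103
n = 103; position = 55n/100 = 56.65.
This falls in the class [200, 220): L = 200, F = 25, f = 40, h = 20.
55th percentile ≈ 200 + ((56.65 − 25) / 40) × 20 = 215.8250

215.8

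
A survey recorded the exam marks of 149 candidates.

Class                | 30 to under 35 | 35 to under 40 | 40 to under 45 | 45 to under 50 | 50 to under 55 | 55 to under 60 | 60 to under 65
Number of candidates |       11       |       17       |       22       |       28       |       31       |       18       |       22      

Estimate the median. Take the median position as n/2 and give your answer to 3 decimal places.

Cumulative frequencies: 11, 28, 50, 78, 109, 127, 149
n = 149; position = n/2 = 74.5.
This falls in the class 45 to under 50: L = 45, F = 50, f = 28, h = 5.
Median ≈ 45 + ((74.5 − 50) / 28) × 5 = 49.3750

49.375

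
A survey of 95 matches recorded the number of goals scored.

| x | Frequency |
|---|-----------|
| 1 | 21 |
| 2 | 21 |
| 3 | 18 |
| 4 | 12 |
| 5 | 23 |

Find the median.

Cumulative frequencies: 21, 42, 60, 72, 95
n = 95, so the median is the value in position (n+1)/2 = 48.
Position 48 falls at value 3.

3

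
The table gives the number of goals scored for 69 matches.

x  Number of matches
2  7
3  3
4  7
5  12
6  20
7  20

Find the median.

Cumulative frequencies: 7, 10, 17, 29, 49, 69
n = 69, so the median is the value in position (n+1)/2 = 35.
Position 35 falls at value 6.

6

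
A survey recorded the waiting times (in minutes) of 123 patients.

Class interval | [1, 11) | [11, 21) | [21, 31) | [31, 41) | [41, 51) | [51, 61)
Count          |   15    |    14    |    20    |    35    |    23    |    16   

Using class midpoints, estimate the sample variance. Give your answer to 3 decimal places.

Midpoints: 6, 16, 26, 36, 46, 56
n = 123, Σfm = 4048, mean = 32.9106
Σfm² = 161848
Σf(m − x̄)² = Σfm² − (Σfm)²/n = 161848 − 4048²/123 = 28626.0163
Sample variance = 28626.0163 / 122 = 234.6395

234.639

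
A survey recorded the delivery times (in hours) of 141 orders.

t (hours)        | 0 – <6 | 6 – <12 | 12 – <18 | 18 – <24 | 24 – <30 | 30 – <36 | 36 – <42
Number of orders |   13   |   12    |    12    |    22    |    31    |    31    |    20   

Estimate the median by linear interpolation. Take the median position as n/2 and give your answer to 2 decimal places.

Cumulative frequencies: 13, 25, 37, 59, 90, 121, 141
n = 141; position = n/2 = 70.5.
This falls in the class 24 – <30: L = 24, F = 59, f = 31, h = 6.
Median ≈ 24 + ((70.5 − 59) / 31) × 6 = 26.2258

26.23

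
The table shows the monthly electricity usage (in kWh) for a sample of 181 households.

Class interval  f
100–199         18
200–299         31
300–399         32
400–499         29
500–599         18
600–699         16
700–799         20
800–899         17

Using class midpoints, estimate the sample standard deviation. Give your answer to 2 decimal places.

216.93

Midpoints: 149.5, 249.5, 349.5, 449.5, 549.5, 649.5, 749.5, 849.5
n = 181, Σfm = 84359.5, mean = 466.0746
Σfm² = 47788095.25
Σf(m − x̄)² = Σfm² − (Σfm)²/n = 47788095.25 − 84359.5²/181 = 8470276.2431
Sample variance = 8470276.2431 / 180 = 47057.0902
Standard deviation = √47057.0902 = 216.9265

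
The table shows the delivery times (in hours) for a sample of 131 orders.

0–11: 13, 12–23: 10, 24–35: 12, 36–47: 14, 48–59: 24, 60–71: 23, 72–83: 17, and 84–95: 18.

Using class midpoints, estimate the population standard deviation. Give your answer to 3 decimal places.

Midpoints: 5.5, 17.5, 29.5, 41.5, 53.5, 65.5, 77.5, 89.5
n = 131, Σfm = 6900.5, mean = 52.6756
Σfm² = 451670.75
Σf(m − x̄)² = Σfm² − (Σfm)²/n = 451670.75 − 6900.5²/131 = 88182.9618
Population variance = 88182.9618 / 131 = 673.1524
Standard deviation = √673.1524 = 25.9452

25.945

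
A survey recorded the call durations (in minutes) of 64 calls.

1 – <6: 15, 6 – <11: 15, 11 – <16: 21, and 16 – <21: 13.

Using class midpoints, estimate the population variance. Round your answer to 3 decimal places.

Midpoints: 3.5, 8.5, 13.5, 18.5
n = 64, Σfm = 704, mean = 11.0000
Σfm² = 9544
Σf(m − x̄)² = Σfm² − (Σfm)²/n = 9544 − 704²/64 = 1800.0000
Population variance = 1800.0000 / 64 = 28.1250

28.125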